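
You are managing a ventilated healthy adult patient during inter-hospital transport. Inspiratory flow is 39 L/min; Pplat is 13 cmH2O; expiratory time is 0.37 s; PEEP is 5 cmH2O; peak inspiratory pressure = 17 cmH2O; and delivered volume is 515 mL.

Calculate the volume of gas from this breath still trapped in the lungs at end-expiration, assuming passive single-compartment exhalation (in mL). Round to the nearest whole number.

Flow: 39 L/min ÷ 60 = 0.65 L/s.
R = (PIP − Pplat)/V̇ = (17 − 13) / 0.65 = 4.0/0.65 = 6.154 cmH2O·s/L.
C = Vt/(Pplat − PEEP) = 515.0 / (13 − 5) = 515.0/8.0 = 64.375 mL/cmH2O.
τ = R × C = 6.154 × 0.06438 L/cmH2O = 0.3962 s.
Fraction remaining = e^(−Te/τ) = e^(−0.37/0.3962) = 0.393.
Trapped volume = 515.0 × 0.393 = 202.4 mL.

202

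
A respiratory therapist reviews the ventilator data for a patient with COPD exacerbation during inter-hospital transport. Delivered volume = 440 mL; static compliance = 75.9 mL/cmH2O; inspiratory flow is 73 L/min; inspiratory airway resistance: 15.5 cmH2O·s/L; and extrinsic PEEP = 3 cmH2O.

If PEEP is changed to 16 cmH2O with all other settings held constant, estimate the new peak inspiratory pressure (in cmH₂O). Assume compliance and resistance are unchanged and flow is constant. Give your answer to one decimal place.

40.7

Flow: 73 L/min ÷ 60 = 1.2167 L/s.
PIP = Vt/C + R·V̇ + PEEP (constant-flow equation of motion).
Only the baseline term changes: ΔPIP = ΔPEEP = 16 − 3 = 13.0 cmH2O.
Original PIP = 440/75.9 + 15.5×1.2167 + 3 = 27.656 cmH2O; new PIP = 27.656 + (13.0) = 40.656 cmH2O.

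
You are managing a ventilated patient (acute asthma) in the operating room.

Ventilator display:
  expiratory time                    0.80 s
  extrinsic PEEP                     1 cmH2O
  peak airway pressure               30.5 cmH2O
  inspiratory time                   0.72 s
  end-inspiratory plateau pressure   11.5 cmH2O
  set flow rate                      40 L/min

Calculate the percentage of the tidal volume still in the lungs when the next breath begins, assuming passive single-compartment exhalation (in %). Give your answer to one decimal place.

Flow: 40 L/min ÷ 60 = 0.6667 L/s.
Vt = flow × Ti = 0.6667 L/s × 0.72 s × 1000 mL/L = 480.02 mL.
R = (PIP − Pplat)/V̇ = (30.5 − 11.5) / 0.6667 = 19.0/0.6667 = 28.499 cmH2O·s/L.
C = Vt/(Pplat − PEEP) = 480.02 / (11.5 − 1) = 480.02/10.5 = 45.716 mL/cmH2O.
τ = R × C = 28.499 × 0.04572 L/cmH2O = 1.303 s.
Fraction remaining at end-expiration = e^(−Te/τ) = e^(−0.80/1.303) = 0.5412 → 54.12%.

54.1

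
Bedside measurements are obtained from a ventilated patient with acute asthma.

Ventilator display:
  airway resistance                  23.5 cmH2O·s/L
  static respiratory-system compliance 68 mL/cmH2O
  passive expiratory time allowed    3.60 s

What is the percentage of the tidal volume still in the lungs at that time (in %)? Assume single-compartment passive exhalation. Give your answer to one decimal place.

τ = R × C = 23.5 × 68 mL/cmH2O = 23.5 × 0.068 L/cmH2O = 1.598 s.
Passive exhalation: V(t)/V₀ = e^(−t/τ) = e^(−3.60/1.598) = 0.1051.
Fraction remaining = 0.1051 → 10.51%.

10.5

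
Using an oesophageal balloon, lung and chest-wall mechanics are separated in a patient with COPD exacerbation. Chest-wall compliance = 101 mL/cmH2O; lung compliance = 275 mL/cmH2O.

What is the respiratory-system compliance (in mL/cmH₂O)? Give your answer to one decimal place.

Lung and chest wall are elastances in series: 1/Crs = 1/CL + 1/Ccw.
1/Crs = 1/275 + 1/101 = 0.01354.
Crs = 73.855 mL/cmH2O.

73.9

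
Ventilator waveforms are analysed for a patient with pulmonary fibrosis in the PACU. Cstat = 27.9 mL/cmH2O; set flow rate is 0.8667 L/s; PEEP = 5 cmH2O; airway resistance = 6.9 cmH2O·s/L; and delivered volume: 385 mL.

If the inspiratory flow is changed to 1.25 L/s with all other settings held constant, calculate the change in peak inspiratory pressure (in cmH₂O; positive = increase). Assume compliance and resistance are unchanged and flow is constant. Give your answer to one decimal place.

PIP = Vt/C + R·V̇ + PEEP (constant-flow equation of motion).
Only the resistive term changes: ΔPIP = R × ΔV̇ = 6.9 × (1.25 − 0.8667) = 6.9 × 0.3833 = 2.645 cmH2O.

2.6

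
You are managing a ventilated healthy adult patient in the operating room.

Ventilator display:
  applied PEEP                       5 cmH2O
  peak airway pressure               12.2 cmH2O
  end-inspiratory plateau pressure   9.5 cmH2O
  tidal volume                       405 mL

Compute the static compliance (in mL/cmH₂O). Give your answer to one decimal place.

Cstat = Vt / (Pplat − PEEP) = 405 / (9.5 − 5) = 405 / 4.5 = 90.0 mL/cmH2O.

90.0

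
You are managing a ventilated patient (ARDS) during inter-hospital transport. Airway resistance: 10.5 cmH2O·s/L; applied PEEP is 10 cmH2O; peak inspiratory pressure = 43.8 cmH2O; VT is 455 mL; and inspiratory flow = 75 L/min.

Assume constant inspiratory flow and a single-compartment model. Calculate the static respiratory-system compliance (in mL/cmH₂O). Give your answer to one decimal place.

22.0

Flow: 75 L/min ÷ 60 = 1.25 L/s.
Equation of motion (constant flow): PIP = Vt/C + R·V̇ + PEEP.
Vt/C = PIP − R·V̇ − PEEP = 43.8 − 10.5×1.25 − 10 = 43.8 − 13.125 − 10 = 20.675 cmH2O.
C = Vt / 20.675 = 455 / 20.675 = 22.007 mL/cmH2O.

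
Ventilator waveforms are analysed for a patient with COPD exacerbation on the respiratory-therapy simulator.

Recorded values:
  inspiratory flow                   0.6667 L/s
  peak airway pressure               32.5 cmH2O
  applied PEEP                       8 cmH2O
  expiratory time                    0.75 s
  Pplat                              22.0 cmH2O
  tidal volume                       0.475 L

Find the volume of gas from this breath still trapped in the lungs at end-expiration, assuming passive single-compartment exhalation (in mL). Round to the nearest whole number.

117

R = (PIP − Pplat)/V̇ = (32.5 − 22.0) / 0.6667 = 10.5/0.6667 = 15.749 cmH2O·s/L.
C = Vt/(Pplat − PEEP) = 475.0 / (22.0 − 8) = 475.0/14.0 = 33.929 mL/cmH2O.
τ = R × C = 15.749 × 0.03393 L/cmH2O = 0.5344 s.
Fraction remaining = e^(−Te/τ) = e^(−0.75/0.5344) = 0.2457.
Trapped volume = 475.0 × 0.2457 = 116.71 mL.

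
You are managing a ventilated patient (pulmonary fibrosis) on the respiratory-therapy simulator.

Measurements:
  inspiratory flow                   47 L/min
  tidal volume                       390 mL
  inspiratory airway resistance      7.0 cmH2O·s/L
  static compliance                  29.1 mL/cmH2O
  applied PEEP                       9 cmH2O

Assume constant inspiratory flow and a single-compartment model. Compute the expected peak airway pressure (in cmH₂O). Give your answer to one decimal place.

Flow: 47 L/min ÷ 60 = 0.7833 L/s.
Equation of motion (constant flow): PIP = Vt/C + R·V̇ + PEEP.
PIP = 390/29.1 + 7.0×0.7833 + 9 = 13.402 + 5.483 + 9 = 27.885 cmH2O.

27.9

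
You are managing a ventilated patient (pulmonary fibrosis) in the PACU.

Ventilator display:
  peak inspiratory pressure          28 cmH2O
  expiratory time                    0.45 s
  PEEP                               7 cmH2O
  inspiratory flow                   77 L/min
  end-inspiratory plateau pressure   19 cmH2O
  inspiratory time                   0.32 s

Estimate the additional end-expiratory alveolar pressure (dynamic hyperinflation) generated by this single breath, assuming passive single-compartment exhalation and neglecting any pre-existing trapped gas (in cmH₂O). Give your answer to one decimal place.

1.8

Flow: 77 L/min ÷ 60 = 1.2833 L/s.
Vt = flow × Ti = 1.2833 L/s × 0.32 s × 1000 mL/L = 410.66 mL.
R = (PIP − Pplat)/V̇ = (28 − 19) / 1.2833 = 9.0/1.2833 = 7.013 cmH2O·s/L.
C = Vt/(Pplat − PEEP) = 410.66 / (19 − 7) = 410.66/12.0 = 34.222 mL/cmH2O.
τ = R × C = 7.013 × 0.03422 L/cmH2O = 0.24 s.
Fraction remaining = e^(−Te/τ) = e^(−0.45/0.24) = 0.1534; trapped volume = 410.66 × 0.1534 = 62.995 mL.
Additional alveolar pressure from trapping ≈ V_trapped / C = 62.995 / 34.222 = 1.841 cmH2O.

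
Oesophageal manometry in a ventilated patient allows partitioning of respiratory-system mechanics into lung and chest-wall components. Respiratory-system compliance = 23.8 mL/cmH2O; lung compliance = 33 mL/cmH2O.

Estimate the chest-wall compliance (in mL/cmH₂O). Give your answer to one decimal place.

1/Ccw = 1/Crs − 1/CL.
1/Ccw = 1/23.8 − 1/33 = 0.01171.
Ccw = 85.397 mL/cmH2O.

85.4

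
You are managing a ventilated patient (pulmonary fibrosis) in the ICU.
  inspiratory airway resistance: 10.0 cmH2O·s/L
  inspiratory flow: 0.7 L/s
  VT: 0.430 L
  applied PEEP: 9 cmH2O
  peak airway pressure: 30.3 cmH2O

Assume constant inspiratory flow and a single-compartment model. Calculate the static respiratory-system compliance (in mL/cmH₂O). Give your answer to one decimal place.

Equation of motion (constant flow): PIP = Vt/C + R·V̇ + PEEP.
Vt/C = PIP − R·V̇ − PEEP = 30.3 − 10.0×0.7 − 9 = 30.3 − 7.0 − 9 = 14.3 cmH2O.
C = Vt / 14.3 = 430 / 14.3 = 30.07 mL/cmH2O.

30.1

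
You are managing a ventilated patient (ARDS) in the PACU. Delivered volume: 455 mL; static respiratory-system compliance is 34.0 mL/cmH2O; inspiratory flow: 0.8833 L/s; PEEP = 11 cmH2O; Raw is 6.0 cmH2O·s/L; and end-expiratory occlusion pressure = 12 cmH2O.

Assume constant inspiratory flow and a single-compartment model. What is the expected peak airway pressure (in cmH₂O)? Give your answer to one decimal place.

Total PEEP = 12 cmH2O (set 11 + intrinsic 1); this is the baseline alveolar pressure.
Equation of motion (constant flow): PIP = Vt/C + R·V̇ + PEEP.
PIP = 455/34.0 + 6.0×0.8833 + 12 = 13.382 + 5.3 + 12 = 30.682 cmH2O.

30.7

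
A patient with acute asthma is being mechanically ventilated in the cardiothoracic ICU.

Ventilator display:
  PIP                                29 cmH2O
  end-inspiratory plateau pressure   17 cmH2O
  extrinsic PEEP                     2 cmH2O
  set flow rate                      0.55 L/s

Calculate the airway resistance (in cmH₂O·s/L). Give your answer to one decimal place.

Raw = (PIP − Pplat) / flow = (29 − 17) / 0.55 = 12.0 / 0.55 = 21.818 cmH2O·s/L.

21.8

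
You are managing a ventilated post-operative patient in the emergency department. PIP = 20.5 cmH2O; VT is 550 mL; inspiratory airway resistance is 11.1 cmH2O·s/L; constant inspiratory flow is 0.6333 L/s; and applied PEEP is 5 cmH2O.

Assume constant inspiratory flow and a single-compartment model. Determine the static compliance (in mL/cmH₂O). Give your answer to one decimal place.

Equation of motion (constant flow): PIP = Vt/C + R·V̇ + PEEP.
Vt/C = PIP − R·V̇ − PEEP = 20.5 − 11.1×0.6333 − 5 = 20.5 − 7.03 − 5 = 8.47 cmH2O.
C = Vt / 8.47 = 550 / 8.47 = 64.935 mL/cmH2O.

64.9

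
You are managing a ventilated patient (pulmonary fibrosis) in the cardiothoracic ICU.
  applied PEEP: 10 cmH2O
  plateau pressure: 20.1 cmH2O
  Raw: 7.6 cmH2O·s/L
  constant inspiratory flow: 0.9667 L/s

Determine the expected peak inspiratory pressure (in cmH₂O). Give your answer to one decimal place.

27.4

PIP = Pplat + Raw × flow = 20.1 + 7.6 × 0.9667 = 20.1 + 7.347 = 27.447 cmH2O.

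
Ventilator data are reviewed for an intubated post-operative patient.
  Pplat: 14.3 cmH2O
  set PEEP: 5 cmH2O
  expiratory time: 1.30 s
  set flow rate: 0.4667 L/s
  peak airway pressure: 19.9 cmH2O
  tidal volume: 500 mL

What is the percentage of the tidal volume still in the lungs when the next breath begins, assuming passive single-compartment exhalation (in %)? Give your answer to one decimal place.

13.3

R = (PIP − Pplat)/V̇ = (19.9 − 14.3) / 0.4667 = 5.6/0.4667 = 11.999 cmH2O·s/L.
C = Vt/(Pplat − PEEP) = 500.0 / (14.3 − 5) = 500.0/9.3 = 53.763 mL/cmH2O.
τ = R × C = 11.999 × 0.05376 L/cmH2O = 0.6451 s.
Fraction remaining at end-expiration = e^(−Te/τ) = e^(−1.30/0.6451) = 0.1333 → 13.33%.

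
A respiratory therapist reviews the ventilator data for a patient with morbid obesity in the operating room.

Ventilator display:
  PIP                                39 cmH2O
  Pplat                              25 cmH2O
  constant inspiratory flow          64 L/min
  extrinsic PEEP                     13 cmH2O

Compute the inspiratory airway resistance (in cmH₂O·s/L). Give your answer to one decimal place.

13.1

Flow: 64 L/min ÷ 60 = 1.0667 L/s.
Raw = (PIP − Pplat) / flow = (39 − 25) / 1.0667 = 14.0 / 1.0667 = 13.125 cmH2O·s/L.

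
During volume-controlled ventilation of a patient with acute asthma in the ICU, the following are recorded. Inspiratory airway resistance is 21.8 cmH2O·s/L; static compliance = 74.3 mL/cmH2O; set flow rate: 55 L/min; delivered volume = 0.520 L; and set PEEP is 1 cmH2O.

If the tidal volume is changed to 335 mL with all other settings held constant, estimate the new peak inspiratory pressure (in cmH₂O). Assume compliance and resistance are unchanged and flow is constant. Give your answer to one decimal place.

25.5

Flow: 55 L/min ÷ 60 = 0.9167 L/s.
PIP = Vt/C + R·V̇ + PEEP (constant-flow equation of motion).
Only the elastic term changes: ΔPIP = ΔVt / C = (335 − 520) / 74.3 = -2.49 cmH2O.
Original PIP = 520/74.3 + 21.8×0.9167 + 1 = 27.983 cmH2O; new PIP = 27.983 + (-2.49) = 25.493 cmH2O.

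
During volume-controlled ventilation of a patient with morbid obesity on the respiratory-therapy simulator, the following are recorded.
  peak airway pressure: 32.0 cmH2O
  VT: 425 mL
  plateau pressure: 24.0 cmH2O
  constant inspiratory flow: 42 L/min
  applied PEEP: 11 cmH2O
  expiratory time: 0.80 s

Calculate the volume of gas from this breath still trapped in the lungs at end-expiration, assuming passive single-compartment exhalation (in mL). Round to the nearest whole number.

50

Flow: 42 L/min ÷ 60 = 0.7 L/s.
R = (PIP − Pplat)/V̇ = (32.0 − 24.0) / 0.7 = 8.0/0.7 = 11.429 cmH2O·s/L.
C = Vt/(Pplat − PEEP) = 425.0 / (24.0 − 11) = 425.0/13.0 = 32.692 mL/cmH2O.
τ = R × C = 11.429 × 0.03269 L/cmH2O = 0.3736 s.
Fraction remaining = e^(−Te/τ) = e^(−0.80/0.3736) = 0.1175.
Trapped volume = 425.0 × 0.1175 = 49.938 mL.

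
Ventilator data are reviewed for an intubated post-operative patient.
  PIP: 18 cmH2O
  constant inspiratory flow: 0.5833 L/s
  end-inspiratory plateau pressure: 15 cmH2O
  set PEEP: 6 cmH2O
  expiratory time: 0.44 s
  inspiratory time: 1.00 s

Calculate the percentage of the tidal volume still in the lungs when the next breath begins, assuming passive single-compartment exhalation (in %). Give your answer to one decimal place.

Vt = flow × Ti = 0.5833 L/s × 1.00 s × 1000 mL/L = 583.3 mL.
R = (PIP − Pplat)/V̇ = (18 − 15) / 0.5833 = 3.0/0.5833 = 5.143 cmH2O·s/L.
C = Vt/(Pplat − PEEP) = 583.3 / (15 − 6) = 583.3/9.0 = 64.811 mL/cmH2O.
τ = R × C = 5.143 × 0.06481 L/cmH2O = 0.3333 s.
Fraction remaining at end-expiration = e^(−Te/τ) = e^(−0.44/0.3333) = 0.2671 → 26.71%.

26.7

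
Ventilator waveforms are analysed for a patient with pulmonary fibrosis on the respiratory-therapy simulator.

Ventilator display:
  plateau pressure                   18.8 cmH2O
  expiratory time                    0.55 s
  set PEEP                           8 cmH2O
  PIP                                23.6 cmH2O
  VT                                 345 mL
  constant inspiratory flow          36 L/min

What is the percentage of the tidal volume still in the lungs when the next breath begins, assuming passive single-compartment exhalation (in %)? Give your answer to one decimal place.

11.6

Flow: 36 L/min ÷ 60 = 0.6 L/s.
R = (PIP − Pplat)/V̇ = (23.6 − 18.8) / 0.6 = 4.8/0.6 = 8.0 cmH2O·s/L.
C = Vt/(Pplat − PEEP) = 345.0 / (18.8 − 8) = 345.0/10.8 = 31.944 mL/cmH2O.
τ = R × C = 8.0 × 0.03194 L/cmH2O = 0.2555 s.
Fraction remaining at end-expiration = e^(−Te/τ) = e^(−0.55/0.2555) = 0.1162 → 11.62%.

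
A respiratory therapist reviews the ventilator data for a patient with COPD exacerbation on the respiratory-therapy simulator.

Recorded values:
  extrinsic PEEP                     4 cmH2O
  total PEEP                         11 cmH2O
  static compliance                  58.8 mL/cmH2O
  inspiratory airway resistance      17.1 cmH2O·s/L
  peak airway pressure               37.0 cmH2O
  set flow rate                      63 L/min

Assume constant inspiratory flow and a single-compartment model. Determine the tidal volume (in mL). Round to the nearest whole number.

Flow: 63 L/min ÷ 60 = 1.05 L/s.
Total PEEP = 11 cmH2O (set 4 + intrinsic 7); this is the baseline alveolar pressure.
Equation of motion (constant flow): PIP = Vt/C + R·V̇ + PEEP.
Vt/C = PIP − R·V̇ − PEEP = 37.0 − 17.955 − 11 = 8.045 cmH2O.
Vt = C × 8.045 = 58.8 × 8.045 = 473.05 mL.

473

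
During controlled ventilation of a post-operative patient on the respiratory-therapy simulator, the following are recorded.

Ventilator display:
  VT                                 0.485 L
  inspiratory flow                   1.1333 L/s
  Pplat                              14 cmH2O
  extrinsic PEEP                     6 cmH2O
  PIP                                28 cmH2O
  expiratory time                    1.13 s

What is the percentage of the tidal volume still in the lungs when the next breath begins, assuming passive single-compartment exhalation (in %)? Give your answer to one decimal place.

R = (PIP − Pplat)/V̇ = (28 − 14) / 1.1333 = 14.0/1.1333 = 12.353 cmH2O·s/L.
C = Vt/(Pplat − PEEP) = 485.0 / (14 − 6) = 485.0/8.0 = 60.625 mL/cmH2O.
τ = R × C = 12.353 × 0.06063 L/cmH2O = 0.749 s.
Fraction remaining at end-expiration = e^(−Te/τ) = e^(−1.13/0.749) = 0.2212 → 22.12%.

22.1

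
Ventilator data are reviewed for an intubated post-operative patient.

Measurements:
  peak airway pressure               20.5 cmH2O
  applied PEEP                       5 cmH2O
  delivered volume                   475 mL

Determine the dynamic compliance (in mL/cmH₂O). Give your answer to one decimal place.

30.6

Dynamic compliance = Vt / (PIP − PEEP) = 475 / (20.5 − 5) = 475 / 15.5 = 30.645 mL/cmH2O.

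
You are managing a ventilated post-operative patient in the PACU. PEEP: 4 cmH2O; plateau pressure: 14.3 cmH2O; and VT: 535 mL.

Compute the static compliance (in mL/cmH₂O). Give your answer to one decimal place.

51.9

Cstat = Vt / (Pplat − PEEP) = 535 / (14.3 − 4) = 535 / 10.3 = 51.942 mL/cmH2O.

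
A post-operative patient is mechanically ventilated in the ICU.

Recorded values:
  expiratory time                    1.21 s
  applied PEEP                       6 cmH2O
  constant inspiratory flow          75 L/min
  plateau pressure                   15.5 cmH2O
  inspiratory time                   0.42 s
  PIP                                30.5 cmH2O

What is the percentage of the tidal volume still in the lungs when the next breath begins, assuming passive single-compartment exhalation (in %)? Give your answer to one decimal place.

16.1

Flow: 75 L/min ÷ 60 = 1.25 L/s.
Vt = flow × Ti = 1.25 L/s × 0.42 s × 1000 mL/L = 525.0 mL.
R = (PIP − Pplat)/V̇ = (30.5 − 15.5) / 1.25 = 15.0/1.25 = 12.0 cmH2O·s/L.
C = Vt/(Pplat − PEEP) = 525.0 / (15.5 − 6) = 525.0/9.5 = 55.263 mL/cmH2O.
τ = R × C = 12.0 × 0.05526 L/cmH2O = 0.6631 s.
Fraction remaining at end-expiration = e^(−Te/τ) = e^(−1.21/0.6631) = 0.1613 → 16.13%.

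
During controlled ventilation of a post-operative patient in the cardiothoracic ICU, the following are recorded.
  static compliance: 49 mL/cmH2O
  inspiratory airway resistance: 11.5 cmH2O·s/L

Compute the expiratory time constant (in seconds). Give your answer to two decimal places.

0.56

τ = R × C = 11.5 × 49 mL/cmH2O = 11.5 × 0.049 L/cmH2O = 0.5635 s.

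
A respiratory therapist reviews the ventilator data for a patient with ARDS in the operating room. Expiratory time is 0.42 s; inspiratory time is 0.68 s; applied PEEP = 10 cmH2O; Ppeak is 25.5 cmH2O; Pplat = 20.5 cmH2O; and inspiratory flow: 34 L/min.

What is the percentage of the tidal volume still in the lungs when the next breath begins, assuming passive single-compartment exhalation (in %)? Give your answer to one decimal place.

27.3

Flow: 34 L/min ÷ 60 = 0.5667 L/s.
Vt = flow × Ti = 0.5667 L/s × 0.68 s × 1000 mL/L = 385.36 mL.
R = (PIP − Pplat)/V̇ = (25.5 − 20.5) / 0.5667 = 5.0/0.5667 = 8.823 cmH2O·s/L.
C = Vt/(Pplat − PEEP) = 385.36 / (20.5 − 10) = 385.36/10.5 = 36.701 mL/cmH2O.
τ = R × C = 8.823 × 0.0367 L/cmH2O = 0.3238 s.
Fraction remaining at end-expiration = e^(−Te/τ) = e^(−0.42/0.3238) = 0.2733 → 27.33%.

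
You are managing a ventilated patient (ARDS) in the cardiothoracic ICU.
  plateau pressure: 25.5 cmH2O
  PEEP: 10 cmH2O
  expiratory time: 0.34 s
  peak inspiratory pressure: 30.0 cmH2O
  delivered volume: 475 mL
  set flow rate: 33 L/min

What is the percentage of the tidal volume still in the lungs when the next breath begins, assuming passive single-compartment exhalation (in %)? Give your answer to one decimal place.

Flow: 33 L/min ÷ 60 = 0.55 L/s.
R = (PIP − Pplat)/V̇ = (30.0 − 25.5) / 0.55 = 4.5/0.55 = 8.182 cmH2O·s/L.
C = Vt/(Pplat − PEEP) = 475.0 / (25.5 − 10) = 475.0/15.5 = 30.645 mL/cmH2O.
τ = R × C = 8.182 × 0.03065 L/cmH2O = 0.2508 s.
Fraction remaining at end-expiration = e^(−Te/τ) = e^(−0.34/0.2508) = 0.2578 → 25.78%.

25.8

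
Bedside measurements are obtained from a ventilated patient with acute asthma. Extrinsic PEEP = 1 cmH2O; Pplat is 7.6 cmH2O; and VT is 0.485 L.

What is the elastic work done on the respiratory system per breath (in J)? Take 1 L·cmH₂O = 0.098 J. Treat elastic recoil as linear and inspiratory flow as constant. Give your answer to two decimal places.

Elastic work ≈ ½ × (Pplat − PEEP) × Vt = 0.5 × (7.6 − 1) × 0.485 L = 0.5 × 6.6 × 0.485 = 1.601 L·cmH2O.
× 0.098 J/(L·cmH2O) → 0.1569 J.

0.16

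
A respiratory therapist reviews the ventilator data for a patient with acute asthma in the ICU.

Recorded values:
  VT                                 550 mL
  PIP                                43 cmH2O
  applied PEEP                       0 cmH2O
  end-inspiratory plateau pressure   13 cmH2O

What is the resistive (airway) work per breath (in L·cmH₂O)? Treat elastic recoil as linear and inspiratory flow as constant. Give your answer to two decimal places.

16.50

With constant inspiratory flow the resistive pressure is constant at PIP − Pplat = 43 − 13 = 30.0 cmH2O, so resistive work = 30.0 × 0.550 = 16.5 L·cmH2O.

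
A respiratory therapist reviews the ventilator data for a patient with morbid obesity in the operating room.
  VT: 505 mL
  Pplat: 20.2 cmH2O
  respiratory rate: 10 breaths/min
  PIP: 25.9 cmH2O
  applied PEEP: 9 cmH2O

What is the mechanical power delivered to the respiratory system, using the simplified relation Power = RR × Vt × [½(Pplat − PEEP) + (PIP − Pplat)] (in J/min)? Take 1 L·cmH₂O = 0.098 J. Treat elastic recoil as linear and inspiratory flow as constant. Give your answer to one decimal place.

Per-breath work = Vt × [½(Pplat−PEEP) + (PIP−Pplat)] = 0.505 × [0.5×11.2 + 5.7] = 0.505 × 11.3 = 5.707 L·cmH2O.
Power = 10 × 5.707 = 57.07 L·cmH2O/min.
× 0.098 J/(L·cmH2O) → 5.593 J/min.

5.6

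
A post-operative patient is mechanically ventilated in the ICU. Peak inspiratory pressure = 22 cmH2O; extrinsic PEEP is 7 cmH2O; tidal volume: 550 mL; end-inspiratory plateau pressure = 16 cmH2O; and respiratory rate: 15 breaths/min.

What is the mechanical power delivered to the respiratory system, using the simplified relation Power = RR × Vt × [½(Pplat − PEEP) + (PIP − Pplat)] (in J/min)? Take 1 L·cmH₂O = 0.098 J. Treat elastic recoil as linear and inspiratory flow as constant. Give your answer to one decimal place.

8.5

Per-breath work = Vt × [½(Pplat−PEEP) + (PIP−Pplat)] = 0.550 × [0.5×9.0 + 6.0] = 0.550 × 10.5 = 5.775 L·cmH2O.
Power = 15 × 5.775 = 86.625 L·cmH2O/min.
× 0.098 J/(L·cmH2O) → 8.489 J/min.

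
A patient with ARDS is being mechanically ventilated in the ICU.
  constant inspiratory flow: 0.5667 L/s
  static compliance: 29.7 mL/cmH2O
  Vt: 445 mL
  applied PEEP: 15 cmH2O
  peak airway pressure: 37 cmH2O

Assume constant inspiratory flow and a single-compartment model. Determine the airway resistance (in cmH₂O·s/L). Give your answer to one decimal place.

12.4

Equation of motion (constant flow): PIP = Vt/C + R·V̇ + PEEP.
R·V̇ = PIP − Vt/C − PEEP = 37 − 445/29.7 − 15 = 37 − 14.983 − 15 = 7.017 cmH2O.
R = 7.017 / 0.5667 = 12.382 cmH2O·s/L.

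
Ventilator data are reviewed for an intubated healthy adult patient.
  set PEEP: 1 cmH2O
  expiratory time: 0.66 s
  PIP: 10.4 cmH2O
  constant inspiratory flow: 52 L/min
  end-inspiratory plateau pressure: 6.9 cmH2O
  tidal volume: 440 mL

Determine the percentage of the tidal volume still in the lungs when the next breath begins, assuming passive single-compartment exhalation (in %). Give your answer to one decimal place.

11.2

Flow: 52 L/min ÷ 60 = 0.8667 L/s.
R = (PIP − Pplat)/V̇ = (10.4 − 6.9) / 0.8667 = 3.5/0.8667 = 4.038 cmH2O·s/L.
C = Vt/(Pplat − PEEP) = 440.0 / (6.9 − 1) = 440.0/5.9 = 74.576 mL/cmH2O.
τ = R × C = 4.038 × 0.07458 L/cmH2O = 0.3012 s.
Fraction remaining at end-expiration = e^(−Te/τ) = e^(−0.66/0.3012) = 0.1118 → 11.18%.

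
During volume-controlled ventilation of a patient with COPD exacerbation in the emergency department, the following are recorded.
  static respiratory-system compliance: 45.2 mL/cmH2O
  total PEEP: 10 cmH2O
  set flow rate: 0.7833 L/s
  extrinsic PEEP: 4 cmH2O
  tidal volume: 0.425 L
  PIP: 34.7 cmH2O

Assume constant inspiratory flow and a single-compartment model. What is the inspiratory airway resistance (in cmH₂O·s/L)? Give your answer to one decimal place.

19.5

Total PEEP = 10 cmH2O (set 4 + intrinsic 6); this is the baseline alveolar pressure.
Equation of motion (constant flow): PIP = Vt/C + R·V̇ + PEEP.
R·V̇ = PIP − Vt/C − PEEP = 34.7 − 425/45.2 − 10 = 34.7 − 9.403 − 10 = 15.297 cmH2O.
R = 15.297 / 0.7833 = 19.529 cmH2O·s/L.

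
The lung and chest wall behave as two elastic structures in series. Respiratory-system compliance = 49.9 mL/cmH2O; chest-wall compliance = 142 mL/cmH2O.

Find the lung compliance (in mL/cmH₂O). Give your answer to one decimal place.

1/CL = 1/Crs − 1/Ccw.
1/CL = 1/49.9 − 1/142 = 0.013.
CL = 76.923 mL/cmH2O.

76.9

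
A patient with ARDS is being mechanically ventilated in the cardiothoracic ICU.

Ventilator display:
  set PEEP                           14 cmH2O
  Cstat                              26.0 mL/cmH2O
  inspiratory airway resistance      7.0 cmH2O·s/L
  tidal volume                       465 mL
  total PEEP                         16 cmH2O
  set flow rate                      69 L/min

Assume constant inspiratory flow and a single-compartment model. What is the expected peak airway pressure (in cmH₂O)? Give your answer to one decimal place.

41.9

Flow: 69 L/min ÷ 60 = 1.15 L/s.
Total PEEP = 16 cmH2O (set 14 + intrinsic 2); this is the baseline alveolar pressure.
Equation of motion (constant flow): PIP = Vt/C + R·V̇ + PEEP.
PIP = 465/26.0 + 7.0×1.15 + 16 = 17.885 + 8.05 + 16 = 41.935 cmH2O.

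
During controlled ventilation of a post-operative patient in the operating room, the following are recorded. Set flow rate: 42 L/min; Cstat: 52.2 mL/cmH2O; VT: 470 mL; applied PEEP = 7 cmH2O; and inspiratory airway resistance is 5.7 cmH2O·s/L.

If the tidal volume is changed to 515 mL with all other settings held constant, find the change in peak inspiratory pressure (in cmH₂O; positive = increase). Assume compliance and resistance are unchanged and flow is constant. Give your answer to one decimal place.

PIP = Vt/C + R·V̇ + PEEP (constant-flow equation of motion).
Only the elastic term changes: ΔPIP = ΔVt / C = (515 − 470) / 52.2 = 0.8621 cmH2O.

0.9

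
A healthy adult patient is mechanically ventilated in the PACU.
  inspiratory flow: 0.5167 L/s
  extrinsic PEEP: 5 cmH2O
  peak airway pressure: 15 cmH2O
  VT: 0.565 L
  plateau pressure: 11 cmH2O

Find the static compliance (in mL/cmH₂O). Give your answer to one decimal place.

94.2

Cstat = Vt / (Pplat − PEEP) = 565 / (11 − 5) = 565 / 6.0 = 94.167 mL/cmH2O.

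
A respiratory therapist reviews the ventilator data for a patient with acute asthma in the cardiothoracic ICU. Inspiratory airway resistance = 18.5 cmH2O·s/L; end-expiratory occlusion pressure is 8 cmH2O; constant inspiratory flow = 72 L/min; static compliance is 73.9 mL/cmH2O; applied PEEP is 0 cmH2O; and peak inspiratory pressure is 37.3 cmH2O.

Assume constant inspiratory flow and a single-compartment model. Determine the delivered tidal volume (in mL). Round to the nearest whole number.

525

Flow: 72 L/min ÷ 60 = 1.2 L/s.
Total PEEP = 8 cmH2O (set 0 + intrinsic 8); this is the baseline alveolar pressure.
Equation of motion (constant flow): PIP = Vt/C + R·V̇ + PEEP.
Vt/C = PIP − R·V̇ − PEEP = 37.3 − 22.2 − 8 = 7.1 cmH2O.
Vt = C × 7.1 = 73.9 × 7.1 = 524.69 mL.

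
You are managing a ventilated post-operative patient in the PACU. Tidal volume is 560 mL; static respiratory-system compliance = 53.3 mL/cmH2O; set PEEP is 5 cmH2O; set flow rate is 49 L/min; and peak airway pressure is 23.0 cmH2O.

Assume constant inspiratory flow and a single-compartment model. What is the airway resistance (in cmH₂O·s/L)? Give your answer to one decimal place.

9.2

Flow: 49 L/min ÷ 60 = 0.8167 L/s.
Equation of motion (constant flow): PIP = Vt/C + R·V̇ + PEEP.
R·V̇ = PIP − Vt/C − PEEP = 23.0 − 560/53.3 − 5 = 23.0 − 10.507 − 5 = 7.493 cmH2O.
R = 7.493 / 0.8167 = 9.175 cmH2O·s/L.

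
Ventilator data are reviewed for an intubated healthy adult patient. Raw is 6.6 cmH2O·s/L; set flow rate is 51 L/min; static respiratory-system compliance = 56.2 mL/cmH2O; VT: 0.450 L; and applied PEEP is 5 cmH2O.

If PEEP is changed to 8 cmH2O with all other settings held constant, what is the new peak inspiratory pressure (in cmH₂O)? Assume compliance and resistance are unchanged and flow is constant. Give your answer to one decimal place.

21.6

Flow: 51 L/min ÷ 60 = 0.85 L/s.
PIP = Vt/C + R·V̇ + PEEP (constant-flow equation of motion).
Only the baseline term changes: ΔPIP = ΔPEEP = 8 − 5 = 3.0 cmH2O.
Original PIP = 450/56.2 + 6.6×0.85 + 5 = 18.617 cmH2O; new PIP = 18.617 + (3.0) = 21.617 cmH2O.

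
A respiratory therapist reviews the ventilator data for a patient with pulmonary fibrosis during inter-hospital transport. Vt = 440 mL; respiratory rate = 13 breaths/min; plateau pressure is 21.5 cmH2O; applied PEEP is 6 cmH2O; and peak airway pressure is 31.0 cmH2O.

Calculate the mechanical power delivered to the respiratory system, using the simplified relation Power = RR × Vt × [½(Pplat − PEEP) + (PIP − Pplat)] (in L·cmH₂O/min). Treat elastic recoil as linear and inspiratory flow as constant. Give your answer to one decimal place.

Per-breath work = Vt × [½(Pplat−PEEP) + (PIP−Pplat)] = 0.440 × [0.5×15.5 + 9.5] = 0.440 × 17.25 = 7.59 L·cmH2O.
Power = 13 × 7.59 = 98.67 L·cmH2O/min.

98.7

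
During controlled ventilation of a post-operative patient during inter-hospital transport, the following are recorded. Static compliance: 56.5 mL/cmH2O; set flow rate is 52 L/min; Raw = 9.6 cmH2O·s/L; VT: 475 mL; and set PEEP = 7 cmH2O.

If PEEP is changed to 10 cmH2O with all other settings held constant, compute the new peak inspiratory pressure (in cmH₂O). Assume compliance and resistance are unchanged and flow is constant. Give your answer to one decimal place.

Flow: 52 L/min ÷ 60 = 0.8667 L/s.
PIP = Vt/C + R·V̇ + PEEP (constant-flow equation of motion).
Only the baseline term changes: ΔPIP = ΔPEEP = 10 − 7 = 3.0 cmH2O.
Original PIP = 475/56.5 + 9.6×0.8667 + 7 = 23.727 cmH2O; new PIP = 23.727 + (3.0) = 26.727 cmH2O.

26.7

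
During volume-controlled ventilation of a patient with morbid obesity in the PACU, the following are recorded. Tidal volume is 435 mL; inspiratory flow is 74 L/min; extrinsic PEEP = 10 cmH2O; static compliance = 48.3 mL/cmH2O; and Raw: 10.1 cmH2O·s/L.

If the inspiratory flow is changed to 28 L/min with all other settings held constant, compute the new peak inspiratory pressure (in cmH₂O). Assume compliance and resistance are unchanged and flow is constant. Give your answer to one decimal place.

23.7

Flow: 74 L/min ÷ 60 = 1.2333 L/s.
New flow: 28 L/min ÷ 60 = 0.4667 L/s.
PIP = Vt/C + R·V̇ + PEEP (constant-flow equation of motion).
Only the resistive term changes: ΔPIP = R × ΔV̇ = 10.1 × (0.4667 − 1.2333) = 10.1 × -0.7666 = -7.743 cmH2O.
Original PIP = 435/48.3 + 10.1×1.2333 + 10 = 31.463 cmH2O; new PIP = 31.463 + (-7.743) = 23.72 cmH2O.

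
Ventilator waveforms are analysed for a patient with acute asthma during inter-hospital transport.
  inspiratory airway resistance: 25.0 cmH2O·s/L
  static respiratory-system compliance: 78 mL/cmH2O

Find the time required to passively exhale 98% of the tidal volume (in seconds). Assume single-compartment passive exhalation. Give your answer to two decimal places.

τ = R × C = 25.0 × 78 mL/cmH2O = 25.0 × 0.078 L/cmH2O = 1.95 s.
Exhaled fraction f = 1 − e^(−t/τ) → t = −τ·ln(1 − f) = −1.95·ln(0.02) = 7.628 s.

7.63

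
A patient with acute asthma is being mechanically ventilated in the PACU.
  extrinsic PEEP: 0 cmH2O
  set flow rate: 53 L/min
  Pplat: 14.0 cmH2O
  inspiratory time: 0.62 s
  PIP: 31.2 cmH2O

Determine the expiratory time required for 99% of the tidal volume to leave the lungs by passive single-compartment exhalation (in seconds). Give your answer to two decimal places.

3.51

Flow: 53 L/min ÷ 60 = 0.8833 L/s.
Vt = flow × Ti = 0.8833 L/s × 0.62 s × 1000 mL/L = 547.65 mL.
R = (PIP − Pplat)/V̇ = (31.2 − 14.0) / 0.8833 = 17.2/0.8833 = 19.472 cmH2O·s/L.
C = Vt/(Pplat − PEEP) = 547.65 / (14.0 − 0) = 547.65/14.0 = 39.118 mL/cmH2O.
τ = R × C = 19.472 × 0.03912 L/cmH2O = 0.7617 s.
t = −τ·ln(1 − 0.99) = −0.7617·ln(0.01) = 3.508 s.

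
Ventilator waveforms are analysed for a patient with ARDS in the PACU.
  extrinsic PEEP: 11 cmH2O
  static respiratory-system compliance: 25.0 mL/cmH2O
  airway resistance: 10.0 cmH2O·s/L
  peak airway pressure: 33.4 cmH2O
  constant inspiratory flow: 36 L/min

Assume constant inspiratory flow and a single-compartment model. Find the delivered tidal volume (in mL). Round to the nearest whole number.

410

Flow: 36 L/min ÷ 60 = 0.6 L/s.
Equation of motion (constant flow): PIP = Vt/C + R·V̇ + PEEP.
Vt/C = PIP − R·V̇ − PEEP = 33.4 − 6.0 − 11 = 16.4 cmH2O.
Vt = C × 16.4 = 25.0 × 16.4 = 410.0 mL.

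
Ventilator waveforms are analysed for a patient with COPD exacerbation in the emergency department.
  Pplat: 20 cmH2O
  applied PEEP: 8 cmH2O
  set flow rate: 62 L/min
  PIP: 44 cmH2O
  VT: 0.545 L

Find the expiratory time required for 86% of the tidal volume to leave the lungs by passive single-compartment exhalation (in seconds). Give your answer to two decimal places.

2.07

Flow: 62 L/min ÷ 60 = 1.0333 L/s.
R = (PIP − Pplat)/V̇ = (44 − 20) / 1.0333 = 24.0/1.0333 = 23.227 cmH2O·s/L.
C = Vt/(Pplat − PEEP) = 545.0 / (20 − 8) = 545.0/12.0 = 45.417 mL/cmH2O.
τ = R × C = 23.227 × 0.04542 L/cmH2O = 1.055 s.
t = −τ·ln(1 − 0.86) = −1.055·ln(0.14) = 2.074 s.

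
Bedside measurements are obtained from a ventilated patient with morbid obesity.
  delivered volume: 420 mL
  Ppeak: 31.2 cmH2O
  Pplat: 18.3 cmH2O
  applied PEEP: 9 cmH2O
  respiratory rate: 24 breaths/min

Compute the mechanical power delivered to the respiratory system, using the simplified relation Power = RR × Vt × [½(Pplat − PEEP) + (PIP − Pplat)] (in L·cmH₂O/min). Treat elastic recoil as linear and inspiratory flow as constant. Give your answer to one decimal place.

176.9

Per-breath work = Vt × [½(Pplat−PEEP) + (PIP−Pplat)] = 0.420 × [0.5×9.3 + 12.9] = 0.420 × 17.55 = 7.371 L·cmH2O.
Power = 24 × 7.371 = 176.9 L·cmH2O/min.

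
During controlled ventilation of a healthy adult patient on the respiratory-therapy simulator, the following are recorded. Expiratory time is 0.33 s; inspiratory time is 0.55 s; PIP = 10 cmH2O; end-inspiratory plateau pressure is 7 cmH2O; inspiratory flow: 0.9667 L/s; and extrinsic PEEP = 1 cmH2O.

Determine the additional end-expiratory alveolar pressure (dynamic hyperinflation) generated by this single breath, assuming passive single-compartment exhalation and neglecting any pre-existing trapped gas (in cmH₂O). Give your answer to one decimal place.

1.8

Vt = flow × Ti = 0.9667 L/s × 0.55 s × 1000 mL/L = 531.69 mL.
R = (PIP − Pplat)/V̇ = (10 − 7) / 0.9667 = 3.0/0.9667 = 3.103 cmH2O·s/L.
C = Vt/(Pplat − PEEP) = 531.69 / (7 − 1) = 531.69/6.0 = 88.615 mL/cmH2O.
τ = R × C = 3.103 × 0.08862 L/cmH2O = 0.275 s.
Fraction remaining = e^(−Te/τ) = e^(−0.33/0.275) = 0.3012; trapped volume = 531.69 × 0.3012 = 160.15 mL.
Additional alveolar pressure from trapping ≈ V_trapped / C = 160.15 / 88.615 = 1.807 cmH2O.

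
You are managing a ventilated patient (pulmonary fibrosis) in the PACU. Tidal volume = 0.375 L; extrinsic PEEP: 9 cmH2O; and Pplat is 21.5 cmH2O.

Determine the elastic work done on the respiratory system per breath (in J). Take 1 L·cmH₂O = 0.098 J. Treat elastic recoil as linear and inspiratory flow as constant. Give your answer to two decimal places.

Elastic work ≈ ½ × (Pplat − PEEP) × Vt = 0.5 × (21.5 − 9) × 0.375 L = 0.5 × 12.5 × 0.375 = 2.344 L·cmH2O.
× 0.098 J/(L·cmH2O) → 0.2297 J.

0.23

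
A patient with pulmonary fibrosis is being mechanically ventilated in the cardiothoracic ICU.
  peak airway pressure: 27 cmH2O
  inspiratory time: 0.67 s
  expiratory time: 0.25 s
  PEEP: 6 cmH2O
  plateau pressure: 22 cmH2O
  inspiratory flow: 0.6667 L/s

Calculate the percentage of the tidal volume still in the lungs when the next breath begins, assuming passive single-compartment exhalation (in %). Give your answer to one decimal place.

Vt = flow × Ti = 0.6667 L/s × 0.67 s × 1000 mL/L = 446.69 mL.
R = (PIP − Pplat)/V̇ = (27 − 22) / 0.6667 = 5.0/0.6667 = 7.5 cmH2O·s/L.
C = Vt/(Pplat − PEEP) = 446.69 / (22 − 6) = 446.69/16.0 = 27.918 mL/cmH2O.
τ = R × C = 7.5 × 0.02792 L/cmH2O = 0.2094 s.
Fraction remaining at end-expiration = e^(−Te/τ) = e^(−0.25/0.2094) = 0.303 → 30.3%.

30.3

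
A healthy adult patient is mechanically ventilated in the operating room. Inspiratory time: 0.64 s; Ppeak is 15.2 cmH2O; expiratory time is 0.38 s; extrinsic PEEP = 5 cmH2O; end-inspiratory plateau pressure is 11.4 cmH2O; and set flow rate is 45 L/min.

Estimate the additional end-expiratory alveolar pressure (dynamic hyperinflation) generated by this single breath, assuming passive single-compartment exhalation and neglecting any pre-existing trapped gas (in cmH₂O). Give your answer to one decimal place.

2.4

Flow: 45 L/min ÷ 60 = 0.75 L/s.
Vt = flow × Ti = 0.75 L/s × 0.64 s × 1000 mL/L = 480.0 mL.
R = (PIP − Pplat)/V̇ = (15.2 − 11.4) / 0.75 = 3.8/0.75 = 5.067 cmH2O·s/L.
C = Vt/(Pplat − PEEP) = 480.0 / (11.4 − 5) = 480.0/6.4 = 75.0 mL/cmH2O.
τ = R × C = 5.067 × 0.075 L/cmH2O = 0.38 s.
Fraction remaining = e^(−Te/τ) = e^(−0.38/0.38) = 0.3679; trapped volume = 480.0 × 0.3679 = 176.59 mL.
Additional alveolar pressure from trapping ≈ V_trapped / C = 176.59 / 75.0 = 2.355 cmH2O.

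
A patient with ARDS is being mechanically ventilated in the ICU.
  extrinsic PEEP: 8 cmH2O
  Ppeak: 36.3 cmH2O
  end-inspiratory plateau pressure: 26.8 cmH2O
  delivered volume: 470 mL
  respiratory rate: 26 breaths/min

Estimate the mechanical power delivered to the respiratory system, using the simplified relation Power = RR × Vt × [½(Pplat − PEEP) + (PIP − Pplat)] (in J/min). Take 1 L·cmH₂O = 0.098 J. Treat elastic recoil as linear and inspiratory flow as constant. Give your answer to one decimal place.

22.6

Per-breath work = Vt × [½(Pplat−PEEP) + (PIP−Pplat)] = 0.470 × [0.5×18.8 + 9.5] = 0.470 × 18.9 = 8.883 L·cmH2O.
Power = 26 × 8.883 = 230.96 L·cmH2O/min.
× 0.098 J/(L·cmH2O) → 22.634 J/min.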